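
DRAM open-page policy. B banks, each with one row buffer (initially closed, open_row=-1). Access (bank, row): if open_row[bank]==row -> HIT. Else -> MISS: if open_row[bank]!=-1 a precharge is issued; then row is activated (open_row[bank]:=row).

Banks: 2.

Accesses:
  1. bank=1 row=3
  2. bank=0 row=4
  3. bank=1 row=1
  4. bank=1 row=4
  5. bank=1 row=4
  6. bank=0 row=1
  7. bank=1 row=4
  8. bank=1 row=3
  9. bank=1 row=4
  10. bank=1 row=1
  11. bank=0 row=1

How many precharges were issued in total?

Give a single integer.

Acc 1: bank1 row3 -> MISS (open row3); precharges=0
Acc 2: bank0 row4 -> MISS (open row4); precharges=0
Acc 3: bank1 row1 -> MISS (open row1); precharges=1
Acc 4: bank1 row4 -> MISS (open row4); precharges=2
Acc 5: bank1 row4 -> HIT
Acc 6: bank0 row1 -> MISS (open row1); precharges=3
Acc 7: bank1 row4 -> HIT
Acc 8: bank1 row3 -> MISS (open row3); precharges=4
Acc 9: bank1 row4 -> MISS (open row4); precharges=5
Acc 10: bank1 row1 -> MISS (open row1); precharges=6
Acc 11: bank0 row1 -> HIT

Answer: 6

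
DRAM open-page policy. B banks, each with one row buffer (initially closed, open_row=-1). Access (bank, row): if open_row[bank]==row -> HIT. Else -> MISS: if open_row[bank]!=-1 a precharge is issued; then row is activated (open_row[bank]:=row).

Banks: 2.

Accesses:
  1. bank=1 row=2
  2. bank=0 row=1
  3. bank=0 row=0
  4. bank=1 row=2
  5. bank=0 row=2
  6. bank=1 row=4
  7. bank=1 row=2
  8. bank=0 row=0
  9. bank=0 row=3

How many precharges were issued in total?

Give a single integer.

Answer: 6

Derivation:
Acc 1: bank1 row2 -> MISS (open row2); precharges=0
Acc 2: bank0 row1 -> MISS (open row1); precharges=0
Acc 3: bank0 row0 -> MISS (open row0); precharges=1
Acc 4: bank1 row2 -> HIT
Acc 5: bank0 row2 -> MISS (open row2); precharges=2
Acc 6: bank1 row4 -> MISS (open row4); precharges=3
Acc 7: bank1 row2 -> MISS (open row2); precharges=4
Acc 8: bank0 row0 -> MISS (open row0); precharges=5
Acc 9: bank0 row3 -> MISS (open row3); precharges=6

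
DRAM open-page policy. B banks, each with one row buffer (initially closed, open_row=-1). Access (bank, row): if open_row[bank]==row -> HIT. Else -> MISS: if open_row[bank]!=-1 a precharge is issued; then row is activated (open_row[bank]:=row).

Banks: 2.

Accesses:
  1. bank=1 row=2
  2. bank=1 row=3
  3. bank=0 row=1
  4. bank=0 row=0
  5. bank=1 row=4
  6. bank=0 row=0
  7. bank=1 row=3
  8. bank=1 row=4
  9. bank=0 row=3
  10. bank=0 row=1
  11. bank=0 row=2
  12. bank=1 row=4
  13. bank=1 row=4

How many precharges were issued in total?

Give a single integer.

Answer: 8

Derivation:
Acc 1: bank1 row2 -> MISS (open row2); precharges=0
Acc 2: bank1 row3 -> MISS (open row3); precharges=1
Acc 3: bank0 row1 -> MISS (open row1); precharges=1
Acc 4: bank0 row0 -> MISS (open row0); precharges=2
Acc 5: bank1 row4 -> MISS (open row4); precharges=3
Acc 6: bank0 row0 -> HIT
Acc 7: bank1 row3 -> MISS (open row3); precharges=4
Acc 8: bank1 row4 -> MISS (open row4); precharges=5
Acc 9: bank0 row3 -> MISS (open row3); precharges=6
Acc 10: bank0 row1 -> MISS (open row1); precharges=7
Acc 11: bank0 row2 -> MISS (open row2); precharges=8
Acc 12: bank1 row4 -> HIT
Acc 13: bank1 row4 -> HIT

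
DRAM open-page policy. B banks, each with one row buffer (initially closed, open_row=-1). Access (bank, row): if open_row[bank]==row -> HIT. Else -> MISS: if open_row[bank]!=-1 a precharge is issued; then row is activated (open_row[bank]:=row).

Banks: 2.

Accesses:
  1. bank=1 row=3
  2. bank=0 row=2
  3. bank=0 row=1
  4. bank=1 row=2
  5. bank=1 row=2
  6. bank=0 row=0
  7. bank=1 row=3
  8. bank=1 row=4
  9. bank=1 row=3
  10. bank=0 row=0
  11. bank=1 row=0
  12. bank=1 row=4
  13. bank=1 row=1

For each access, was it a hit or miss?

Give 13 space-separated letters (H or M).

Acc 1: bank1 row3 -> MISS (open row3); precharges=0
Acc 2: bank0 row2 -> MISS (open row2); precharges=0
Acc 3: bank0 row1 -> MISS (open row1); precharges=1
Acc 4: bank1 row2 -> MISS (open row2); precharges=2
Acc 5: bank1 row2 -> HIT
Acc 6: bank0 row0 -> MISS (open row0); precharges=3
Acc 7: bank1 row3 -> MISS (open row3); precharges=4
Acc 8: bank1 row4 -> MISS (open row4); precharges=5
Acc 9: bank1 row3 -> MISS (open row3); precharges=6
Acc 10: bank0 row0 -> HIT
Acc 11: bank1 row0 -> MISS (open row0); precharges=7
Acc 12: bank1 row4 -> MISS (open row4); precharges=8
Acc 13: bank1 row1 -> MISS (open row1); precharges=9

Answer: M M M M H M M M M H M M M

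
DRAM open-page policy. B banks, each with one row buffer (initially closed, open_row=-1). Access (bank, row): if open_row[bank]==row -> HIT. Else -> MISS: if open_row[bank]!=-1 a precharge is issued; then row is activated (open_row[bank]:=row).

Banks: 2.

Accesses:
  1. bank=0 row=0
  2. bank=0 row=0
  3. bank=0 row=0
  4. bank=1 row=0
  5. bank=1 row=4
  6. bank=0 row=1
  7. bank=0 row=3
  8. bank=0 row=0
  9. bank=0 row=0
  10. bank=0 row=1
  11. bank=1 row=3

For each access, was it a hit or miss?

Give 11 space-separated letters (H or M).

Answer: M H H M M M M M H M M

Derivation:
Acc 1: bank0 row0 -> MISS (open row0); precharges=0
Acc 2: bank0 row0 -> HIT
Acc 3: bank0 row0 -> HIT
Acc 4: bank1 row0 -> MISS (open row0); precharges=0
Acc 5: bank1 row4 -> MISS (open row4); precharges=1
Acc 6: bank0 row1 -> MISS (open row1); precharges=2
Acc 7: bank0 row3 -> MISS (open row3); precharges=3
Acc 8: bank0 row0 -> MISS (open row0); precharges=4
Acc 9: bank0 row0 -> HIT
Acc 10: bank0 row1 -> MISS (open row1); precharges=5
Acc 11: bank1 row3 -> MISS (open row3); precharges=6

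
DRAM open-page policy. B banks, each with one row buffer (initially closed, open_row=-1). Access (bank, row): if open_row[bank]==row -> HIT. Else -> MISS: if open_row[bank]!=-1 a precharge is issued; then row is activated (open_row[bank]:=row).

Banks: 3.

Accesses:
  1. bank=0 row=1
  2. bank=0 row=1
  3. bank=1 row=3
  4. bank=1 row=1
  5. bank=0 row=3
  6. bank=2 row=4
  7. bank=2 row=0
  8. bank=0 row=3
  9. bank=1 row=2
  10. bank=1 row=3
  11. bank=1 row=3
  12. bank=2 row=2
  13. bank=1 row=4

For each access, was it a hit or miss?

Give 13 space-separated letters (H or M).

Answer: M H M M M M M H M M H M M

Derivation:
Acc 1: bank0 row1 -> MISS (open row1); precharges=0
Acc 2: bank0 row1 -> HIT
Acc 3: bank1 row3 -> MISS (open row3); precharges=0
Acc 4: bank1 row1 -> MISS (open row1); precharges=1
Acc 5: bank0 row3 -> MISS (open row3); precharges=2
Acc 6: bank2 row4 -> MISS (open row4); precharges=2
Acc 7: bank2 row0 -> MISS (open row0); precharges=3
Acc 8: bank0 row3 -> HIT
Acc 9: bank1 row2 -> MISS (open row2); precharges=4
Acc 10: bank1 row3 -> MISS (open row3); precharges=5
Acc 11: bank1 row3 -> HIT
Acc 12: bank2 row2 -> MISS (open row2); precharges=6
Acc 13: bank1 row4 -> MISS (open row4); precharges=7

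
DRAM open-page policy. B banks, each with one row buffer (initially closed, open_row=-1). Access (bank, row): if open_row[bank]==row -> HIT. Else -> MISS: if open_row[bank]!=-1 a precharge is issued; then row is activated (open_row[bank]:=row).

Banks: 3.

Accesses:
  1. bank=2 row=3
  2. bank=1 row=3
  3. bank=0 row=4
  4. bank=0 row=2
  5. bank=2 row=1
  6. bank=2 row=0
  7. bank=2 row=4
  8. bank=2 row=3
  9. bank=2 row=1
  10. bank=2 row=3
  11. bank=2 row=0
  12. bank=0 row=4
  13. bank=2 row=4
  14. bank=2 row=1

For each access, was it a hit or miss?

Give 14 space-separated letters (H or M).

Acc 1: bank2 row3 -> MISS (open row3); precharges=0
Acc 2: bank1 row3 -> MISS (open row3); precharges=0
Acc 3: bank0 row4 -> MISS (open row4); precharges=0
Acc 4: bank0 row2 -> MISS (open row2); precharges=1
Acc 5: bank2 row1 -> MISS (open row1); precharges=2
Acc 6: bank2 row0 -> MISS (open row0); precharges=3
Acc 7: bank2 row4 -> MISS (open row4); precharges=4
Acc 8: bank2 row3 -> MISS (open row3); precharges=5
Acc 9: bank2 row1 -> MISS (open row1); precharges=6
Acc 10: bank2 row3 -> MISS (open row3); precharges=7
Acc 11: bank2 row0 -> MISS (open row0); precharges=8
Acc 12: bank0 row4 -> MISS (open row4); precharges=9
Acc 13: bank2 row4 -> MISS (open row4); precharges=10
Acc 14: bank2 row1 -> MISS (open row1); precharges=11

Answer: M M M M M M M M M M M M M M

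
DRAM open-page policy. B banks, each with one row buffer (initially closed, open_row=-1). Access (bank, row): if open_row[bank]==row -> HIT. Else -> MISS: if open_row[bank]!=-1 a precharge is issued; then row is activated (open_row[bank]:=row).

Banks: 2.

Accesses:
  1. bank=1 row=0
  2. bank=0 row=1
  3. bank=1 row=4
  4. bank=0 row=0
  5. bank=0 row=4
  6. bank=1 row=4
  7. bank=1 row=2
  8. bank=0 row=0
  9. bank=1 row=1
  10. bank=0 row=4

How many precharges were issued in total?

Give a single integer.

Answer: 7

Derivation:
Acc 1: bank1 row0 -> MISS (open row0); precharges=0
Acc 2: bank0 row1 -> MISS (open row1); precharges=0
Acc 3: bank1 row4 -> MISS (open row4); precharges=1
Acc 4: bank0 row0 -> MISS (open row0); precharges=2
Acc 5: bank0 row4 -> MISS (open row4); precharges=3
Acc 6: bank1 row4 -> HIT
Acc 7: bank1 row2 -> MISS (open row2); precharges=4
Acc 8: bank0 row0 -> MISS (open row0); precharges=5
Acc 9: bank1 row1 -> MISS (open row1); precharges=6
Acc 10: bank0 row4 -> MISS (open row4); precharges=7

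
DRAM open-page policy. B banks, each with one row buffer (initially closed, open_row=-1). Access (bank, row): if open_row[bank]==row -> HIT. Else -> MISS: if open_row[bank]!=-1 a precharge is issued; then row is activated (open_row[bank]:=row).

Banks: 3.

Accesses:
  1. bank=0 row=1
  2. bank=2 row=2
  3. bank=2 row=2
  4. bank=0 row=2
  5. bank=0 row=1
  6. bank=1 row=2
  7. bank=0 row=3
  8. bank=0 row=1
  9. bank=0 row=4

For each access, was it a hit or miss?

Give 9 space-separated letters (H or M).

Acc 1: bank0 row1 -> MISS (open row1); precharges=0
Acc 2: bank2 row2 -> MISS (open row2); precharges=0
Acc 3: bank2 row2 -> HIT
Acc 4: bank0 row2 -> MISS (open row2); precharges=1
Acc 5: bank0 row1 -> MISS (open row1); precharges=2
Acc 6: bank1 row2 -> MISS (open row2); precharges=2
Acc 7: bank0 row3 -> MISS (open row3); precharges=3
Acc 8: bank0 row1 -> MISS (open row1); precharges=4
Acc 9: bank0 row4 -> MISS (open row4); precharges=5

Answer: M M H M M M M M M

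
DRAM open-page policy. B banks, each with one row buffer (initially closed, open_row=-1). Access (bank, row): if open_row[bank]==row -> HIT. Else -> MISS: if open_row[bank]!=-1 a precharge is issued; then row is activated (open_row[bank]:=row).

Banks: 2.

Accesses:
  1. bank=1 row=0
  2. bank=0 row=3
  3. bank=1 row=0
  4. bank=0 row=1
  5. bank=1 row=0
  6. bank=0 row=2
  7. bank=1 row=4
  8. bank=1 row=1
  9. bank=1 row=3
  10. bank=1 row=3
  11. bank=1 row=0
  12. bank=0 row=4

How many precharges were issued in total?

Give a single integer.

Answer: 7

Derivation:
Acc 1: bank1 row0 -> MISS (open row0); precharges=0
Acc 2: bank0 row3 -> MISS (open row3); precharges=0
Acc 3: bank1 row0 -> HIT
Acc 4: bank0 row1 -> MISS (open row1); precharges=1
Acc 5: bank1 row0 -> HIT
Acc 6: bank0 row2 -> MISS (open row2); precharges=2
Acc 7: bank1 row4 -> MISS (open row4); precharges=3
Acc 8: bank1 row1 -> MISS (open row1); precharges=4
Acc 9: bank1 row3 -> MISS (open row3); precharges=5
Acc 10: bank1 row3 -> HIT
Acc 11: bank1 row0 -> MISS (open row0); precharges=6
Acc 12: bank0 row4 -> MISS (open row4); precharges=7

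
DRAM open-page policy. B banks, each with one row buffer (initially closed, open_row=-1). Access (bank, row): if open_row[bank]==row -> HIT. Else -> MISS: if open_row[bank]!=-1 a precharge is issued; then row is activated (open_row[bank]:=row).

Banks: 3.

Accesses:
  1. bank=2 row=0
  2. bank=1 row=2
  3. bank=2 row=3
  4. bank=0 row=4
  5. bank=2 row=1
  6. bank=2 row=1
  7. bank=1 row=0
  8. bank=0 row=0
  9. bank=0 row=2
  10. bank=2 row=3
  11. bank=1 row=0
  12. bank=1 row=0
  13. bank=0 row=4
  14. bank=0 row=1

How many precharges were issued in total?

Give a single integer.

Answer: 8

Derivation:
Acc 1: bank2 row0 -> MISS (open row0); precharges=0
Acc 2: bank1 row2 -> MISS (open row2); precharges=0
Acc 3: bank2 row3 -> MISS (open row3); precharges=1
Acc 4: bank0 row4 -> MISS (open row4); precharges=1
Acc 5: bank2 row1 -> MISS (open row1); precharges=2
Acc 6: bank2 row1 -> HIT
Acc 7: bank1 row0 -> MISS (open row0); precharges=3
Acc 8: bank0 row0 -> MISS (open row0); precharges=4
Acc 9: bank0 row2 -> MISS (open row2); precharges=5
Acc 10: bank2 row3 -> MISS (open row3); precharges=6
Acc 11: bank1 row0 -> HIT
Acc 12: bank1 row0 -> HIT
Acc 13: bank0 row4 -> MISS (open row4); precharges=7
Acc 14: bank0 row1 -> MISS (open row1); precharges=8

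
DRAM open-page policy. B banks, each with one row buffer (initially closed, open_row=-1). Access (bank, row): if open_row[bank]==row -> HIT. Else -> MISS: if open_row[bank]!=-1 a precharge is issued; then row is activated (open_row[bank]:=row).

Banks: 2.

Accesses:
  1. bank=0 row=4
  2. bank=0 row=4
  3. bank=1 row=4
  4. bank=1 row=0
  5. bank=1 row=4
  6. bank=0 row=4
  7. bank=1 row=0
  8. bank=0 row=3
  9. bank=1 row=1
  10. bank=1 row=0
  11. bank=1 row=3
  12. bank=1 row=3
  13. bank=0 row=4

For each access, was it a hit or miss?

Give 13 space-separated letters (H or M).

Answer: M H M M M H M M M M M H M

Derivation:
Acc 1: bank0 row4 -> MISS (open row4); precharges=0
Acc 2: bank0 row4 -> HIT
Acc 3: bank1 row4 -> MISS (open row4); precharges=0
Acc 4: bank1 row0 -> MISS (open row0); precharges=1
Acc 5: bank1 row4 -> MISS (open row4); precharges=2
Acc 6: bank0 row4 -> HIT
Acc 7: bank1 row0 -> MISS (open row0); precharges=3
Acc 8: bank0 row3 -> MISS (open row3); precharges=4
Acc 9: bank1 row1 -> MISS (open row1); precharges=5
Acc 10: bank1 row0 -> MISS (open row0); precharges=6
Acc 11: bank1 row3 -> MISS (open row3); precharges=7
Acc 12: bank1 row3 -> HIT
Acc 13: bank0 row4 -> MISS (open row4); precharges=8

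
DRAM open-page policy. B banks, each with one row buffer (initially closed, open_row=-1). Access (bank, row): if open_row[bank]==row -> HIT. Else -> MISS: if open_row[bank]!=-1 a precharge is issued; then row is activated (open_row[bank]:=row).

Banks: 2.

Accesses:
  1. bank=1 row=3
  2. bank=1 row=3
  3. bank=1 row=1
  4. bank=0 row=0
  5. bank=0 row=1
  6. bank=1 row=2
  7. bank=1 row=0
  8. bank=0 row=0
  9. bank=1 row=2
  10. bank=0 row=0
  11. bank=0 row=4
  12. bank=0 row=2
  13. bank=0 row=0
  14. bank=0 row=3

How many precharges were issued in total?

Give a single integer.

Answer: 10

Derivation:
Acc 1: bank1 row3 -> MISS (open row3); precharges=0
Acc 2: bank1 row3 -> HIT
Acc 3: bank1 row1 -> MISS (open row1); precharges=1
Acc 4: bank0 row0 -> MISS (open row0); precharges=1
Acc 5: bank0 row1 -> MISS (open row1); precharges=2
Acc 6: bank1 row2 -> MISS (open row2); precharges=3
Acc 7: bank1 row0 -> MISS (open row0); precharges=4
Acc 8: bank0 row0 -> MISS (open row0); precharges=5
Acc 9: bank1 row2 -> MISS (open row2); precharges=6
Acc 10: bank0 row0 -> HIT
Acc 11: bank0 row4 -> MISS (open row4); precharges=7
Acc 12: bank0 row2 -> MISS (open row2); precharges=8
Acc 13: bank0 row0 -> MISS (open row0); precharges=9
Acc 14: bank0 row3 -> MISS (open row3); precharges=10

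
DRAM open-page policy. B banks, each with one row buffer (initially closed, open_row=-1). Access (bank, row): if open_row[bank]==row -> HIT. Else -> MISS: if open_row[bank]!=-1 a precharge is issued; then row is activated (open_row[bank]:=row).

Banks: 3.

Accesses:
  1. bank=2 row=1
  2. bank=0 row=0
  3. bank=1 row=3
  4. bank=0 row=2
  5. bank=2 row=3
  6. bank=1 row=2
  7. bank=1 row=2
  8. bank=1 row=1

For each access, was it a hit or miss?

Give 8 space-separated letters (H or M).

Answer: M M M M M M H M

Derivation:
Acc 1: bank2 row1 -> MISS (open row1); precharges=0
Acc 2: bank0 row0 -> MISS (open row0); precharges=0
Acc 3: bank1 row3 -> MISS (open row3); precharges=0
Acc 4: bank0 row2 -> MISS (open row2); precharges=1
Acc 5: bank2 row3 -> MISS (open row3); precharges=2
Acc 6: bank1 row2 -> MISS (open row2); precharges=3
Acc 7: bank1 row2 -> HIT
Acc 8: bank1 row1 -> MISS (open row1); precharges=4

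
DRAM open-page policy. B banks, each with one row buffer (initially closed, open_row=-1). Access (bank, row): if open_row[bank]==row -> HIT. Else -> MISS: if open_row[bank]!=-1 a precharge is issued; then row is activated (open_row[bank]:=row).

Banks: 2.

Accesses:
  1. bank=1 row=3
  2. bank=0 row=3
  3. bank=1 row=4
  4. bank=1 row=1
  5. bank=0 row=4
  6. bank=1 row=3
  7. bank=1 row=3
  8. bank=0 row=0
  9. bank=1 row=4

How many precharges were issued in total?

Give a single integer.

Acc 1: bank1 row3 -> MISS (open row3); precharges=0
Acc 2: bank0 row3 -> MISS (open row3); precharges=0
Acc 3: bank1 row4 -> MISS (open row4); precharges=1
Acc 4: bank1 row1 -> MISS (open row1); precharges=2
Acc 5: bank0 row4 -> MISS (open row4); precharges=3
Acc 6: bank1 row3 -> MISS (open row3); precharges=4
Acc 7: bank1 row3 -> HIT
Acc 8: bank0 row0 -> MISS (open row0); precharges=5
Acc 9: bank1 row4 -> MISS (open row4); precharges=6

Answer: 6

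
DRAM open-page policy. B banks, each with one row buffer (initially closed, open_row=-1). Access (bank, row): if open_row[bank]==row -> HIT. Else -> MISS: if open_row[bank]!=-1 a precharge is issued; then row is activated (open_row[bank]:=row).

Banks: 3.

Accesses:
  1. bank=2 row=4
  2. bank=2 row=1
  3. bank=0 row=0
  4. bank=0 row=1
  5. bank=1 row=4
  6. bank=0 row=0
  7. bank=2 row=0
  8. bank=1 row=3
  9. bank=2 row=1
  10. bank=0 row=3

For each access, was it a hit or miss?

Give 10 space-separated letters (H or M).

Acc 1: bank2 row4 -> MISS (open row4); precharges=0
Acc 2: bank2 row1 -> MISS (open row1); precharges=1
Acc 3: bank0 row0 -> MISS (open row0); precharges=1
Acc 4: bank0 row1 -> MISS (open row1); precharges=2
Acc 5: bank1 row4 -> MISS (open row4); precharges=2
Acc 6: bank0 row0 -> MISS (open row0); precharges=3
Acc 7: bank2 row0 -> MISS (open row0); precharges=4
Acc 8: bank1 row3 -> MISS (open row3); precharges=5
Acc 9: bank2 row1 -> MISS (open row1); precharges=6
Acc 10: bank0 row3 -> MISS (open row3); precharges=7

Answer: M M M M M M M M M M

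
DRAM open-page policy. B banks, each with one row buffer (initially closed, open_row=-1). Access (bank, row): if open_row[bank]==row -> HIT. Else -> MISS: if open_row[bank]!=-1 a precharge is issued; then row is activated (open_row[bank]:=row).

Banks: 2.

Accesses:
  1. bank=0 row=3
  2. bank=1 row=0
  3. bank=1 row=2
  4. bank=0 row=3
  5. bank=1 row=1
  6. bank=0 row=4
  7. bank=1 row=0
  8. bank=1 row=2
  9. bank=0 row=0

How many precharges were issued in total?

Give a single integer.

Answer: 6

Derivation:
Acc 1: bank0 row3 -> MISS (open row3); precharges=0
Acc 2: bank1 row0 -> MISS (open row0); precharges=0
Acc 3: bank1 row2 -> MISS (open row2); precharges=1
Acc 4: bank0 row3 -> HIT
Acc 5: bank1 row1 -> MISS (open row1); precharges=2
Acc 6: bank0 row4 -> MISS (open row4); precharges=3
Acc 7: bank1 row0 -> MISS (open row0); precharges=4
Acc 8: bank1 row2 -> MISS (open row2); precharges=5
Acc 9: bank0 row0 -> MISS (open row0); precharges=6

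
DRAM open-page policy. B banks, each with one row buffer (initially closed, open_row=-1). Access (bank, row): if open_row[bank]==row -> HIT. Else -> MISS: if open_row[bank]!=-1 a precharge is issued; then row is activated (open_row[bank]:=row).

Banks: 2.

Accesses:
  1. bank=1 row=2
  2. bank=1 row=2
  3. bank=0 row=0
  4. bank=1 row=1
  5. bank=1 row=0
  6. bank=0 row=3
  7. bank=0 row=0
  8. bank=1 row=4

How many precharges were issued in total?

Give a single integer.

Answer: 5

Derivation:
Acc 1: bank1 row2 -> MISS (open row2); precharges=0
Acc 2: bank1 row2 -> HIT
Acc 3: bank0 row0 -> MISS (open row0); precharges=0
Acc 4: bank1 row1 -> MISS (open row1); precharges=1
Acc 5: bank1 row0 -> MISS (open row0); precharges=2
Acc 6: bank0 row3 -> MISS (open row3); precharges=3
Acc 7: bank0 row0 -> MISS (open row0); precharges=4
Acc 8: bank1 row4 -> MISS (open row4); precharges=5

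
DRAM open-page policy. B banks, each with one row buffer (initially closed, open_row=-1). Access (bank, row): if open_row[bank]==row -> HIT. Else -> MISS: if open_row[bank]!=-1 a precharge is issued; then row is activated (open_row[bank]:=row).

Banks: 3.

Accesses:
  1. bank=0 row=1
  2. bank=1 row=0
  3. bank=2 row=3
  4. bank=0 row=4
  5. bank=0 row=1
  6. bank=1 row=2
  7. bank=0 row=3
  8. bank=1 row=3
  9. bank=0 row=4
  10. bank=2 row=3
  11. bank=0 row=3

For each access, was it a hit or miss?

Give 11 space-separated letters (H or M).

Answer: M M M M M M M M M H M

Derivation:
Acc 1: bank0 row1 -> MISS (open row1); precharges=0
Acc 2: bank1 row0 -> MISS (open row0); precharges=0
Acc 3: bank2 row3 -> MISS (open row3); precharges=0
Acc 4: bank0 row4 -> MISS (open row4); precharges=1
Acc 5: bank0 row1 -> MISS (open row1); precharges=2
Acc 6: bank1 row2 -> MISS (open row2); precharges=3
Acc 7: bank0 row3 -> MISS (open row3); precharges=4
Acc 8: bank1 row3 -> MISS (open row3); precharges=5
Acc 9: bank0 row4 -> MISS (open row4); precharges=6
Acc 10: bank2 row3 -> HIT
Acc 11: bank0 row3 -> MISS (open row3); precharges=7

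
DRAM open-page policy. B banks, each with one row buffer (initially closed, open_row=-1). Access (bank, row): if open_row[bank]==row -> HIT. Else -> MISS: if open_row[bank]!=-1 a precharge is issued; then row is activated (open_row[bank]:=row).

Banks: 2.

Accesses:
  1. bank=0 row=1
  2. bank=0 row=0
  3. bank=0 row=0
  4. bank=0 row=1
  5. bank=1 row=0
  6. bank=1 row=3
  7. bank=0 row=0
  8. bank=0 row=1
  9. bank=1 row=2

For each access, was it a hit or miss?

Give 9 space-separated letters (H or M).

Acc 1: bank0 row1 -> MISS (open row1); precharges=0
Acc 2: bank0 row0 -> MISS (open row0); precharges=1
Acc 3: bank0 row0 -> HIT
Acc 4: bank0 row1 -> MISS (open row1); precharges=2
Acc 5: bank1 row0 -> MISS (open row0); precharges=2
Acc 6: bank1 row3 -> MISS (open row3); precharges=3
Acc 7: bank0 row0 -> MISS (open row0); precharges=4
Acc 8: bank0 row1 -> MISS (open row1); precharges=5
Acc 9: bank1 row2 -> MISS (open row2); precharges=6

Answer: M M H M M M M M M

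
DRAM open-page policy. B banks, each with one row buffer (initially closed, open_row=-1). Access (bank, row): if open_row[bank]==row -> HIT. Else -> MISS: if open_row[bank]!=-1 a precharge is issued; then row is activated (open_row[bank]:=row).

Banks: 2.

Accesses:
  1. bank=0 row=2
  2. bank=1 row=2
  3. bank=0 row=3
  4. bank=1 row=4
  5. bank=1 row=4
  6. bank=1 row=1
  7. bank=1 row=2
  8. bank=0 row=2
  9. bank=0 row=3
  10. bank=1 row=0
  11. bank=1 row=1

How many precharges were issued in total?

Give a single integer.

Acc 1: bank0 row2 -> MISS (open row2); precharges=0
Acc 2: bank1 row2 -> MISS (open row2); precharges=0
Acc 3: bank0 row3 -> MISS (open row3); precharges=1
Acc 4: bank1 row4 -> MISS (open row4); precharges=2
Acc 5: bank1 row4 -> HIT
Acc 6: bank1 row1 -> MISS (open row1); precharges=3
Acc 7: bank1 row2 -> MISS (open row2); precharges=4
Acc 8: bank0 row2 -> MISS (open row2); precharges=5
Acc 9: bank0 row3 -> MISS (open row3); precharges=6
Acc 10: bank1 row0 -> MISS (open row0); precharges=7
Acc 11: bank1 row1 -> MISS (open row1); precharges=8

Answer: 8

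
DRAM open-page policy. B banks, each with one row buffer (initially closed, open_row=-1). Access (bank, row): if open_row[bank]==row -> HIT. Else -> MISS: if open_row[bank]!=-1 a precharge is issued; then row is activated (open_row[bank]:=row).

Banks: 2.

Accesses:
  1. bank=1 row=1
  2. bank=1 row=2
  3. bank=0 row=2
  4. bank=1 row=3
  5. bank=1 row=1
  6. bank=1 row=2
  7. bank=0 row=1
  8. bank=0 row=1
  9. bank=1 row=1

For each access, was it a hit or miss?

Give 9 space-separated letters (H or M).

Acc 1: bank1 row1 -> MISS (open row1); precharges=0
Acc 2: bank1 row2 -> MISS (open row2); precharges=1
Acc 3: bank0 row2 -> MISS (open row2); precharges=1
Acc 4: bank1 row3 -> MISS (open row3); precharges=2
Acc 5: bank1 row1 -> MISS (open row1); precharges=3
Acc 6: bank1 row2 -> MISS (open row2); precharges=4
Acc 7: bank0 row1 -> MISS (open row1); precharges=5
Acc 8: bank0 row1 -> HIT
Acc 9: bank1 row1 -> MISS (open row1); precharges=6

Answer: M M M M M M M H M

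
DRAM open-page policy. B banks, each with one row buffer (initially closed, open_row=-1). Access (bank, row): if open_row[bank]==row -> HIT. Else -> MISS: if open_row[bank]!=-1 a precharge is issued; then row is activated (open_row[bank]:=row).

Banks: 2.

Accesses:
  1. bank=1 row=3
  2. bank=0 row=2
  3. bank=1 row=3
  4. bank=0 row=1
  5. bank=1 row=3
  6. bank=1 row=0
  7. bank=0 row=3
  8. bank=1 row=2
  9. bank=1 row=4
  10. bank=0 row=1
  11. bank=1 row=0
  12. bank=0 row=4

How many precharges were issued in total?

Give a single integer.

Acc 1: bank1 row3 -> MISS (open row3); precharges=0
Acc 2: bank0 row2 -> MISS (open row2); precharges=0
Acc 3: bank1 row3 -> HIT
Acc 4: bank0 row1 -> MISS (open row1); precharges=1
Acc 5: bank1 row3 -> HIT
Acc 6: bank1 row0 -> MISS (open row0); precharges=2
Acc 7: bank0 row3 -> MISS (open row3); precharges=3
Acc 8: bank1 row2 -> MISS (open row2); precharges=4
Acc 9: bank1 row4 -> MISS (open row4); precharges=5
Acc 10: bank0 row1 -> MISS (open row1); precharges=6
Acc 11: bank1 row0 -> MISS (open row0); precharges=7
Acc 12: bank0 row4 -> MISS (open row4); precharges=8

Answer: 8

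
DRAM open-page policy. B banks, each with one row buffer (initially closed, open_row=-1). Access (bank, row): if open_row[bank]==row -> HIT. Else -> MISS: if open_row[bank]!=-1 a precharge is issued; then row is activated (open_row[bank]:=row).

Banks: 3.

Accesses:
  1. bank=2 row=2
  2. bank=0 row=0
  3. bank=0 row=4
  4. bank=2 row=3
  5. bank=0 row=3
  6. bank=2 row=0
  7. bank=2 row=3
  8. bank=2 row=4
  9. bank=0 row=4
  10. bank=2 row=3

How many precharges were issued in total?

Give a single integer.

Answer: 8

Derivation:
Acc 1: bank2 row2 -> MISS (open row2); precharges=0
Acc 2: bank0 row0 -> MISS (open row0); precharges=0
Acc 3: bank0 row4 -> MISS (open row4); precharges=1
Acc 4: bank2 row3 -> MISS (open row3); precharges=2
Acc 5: bank0 row3 -> MISS (open row3); precharges=3
Acc 6: bank2 row0 -> MISS (open row0); precharges=4
Acc 7: bank2 row3 -> MISS (open row3); precharges=5
Acc 8: bank2 row4 -> MISS (open row4); precharges=6
Acc 9: bank0 row4 -> MISS (open row4); precharges=7
Acc 10: bank2 row3 -> MISS (open row3); precharges=8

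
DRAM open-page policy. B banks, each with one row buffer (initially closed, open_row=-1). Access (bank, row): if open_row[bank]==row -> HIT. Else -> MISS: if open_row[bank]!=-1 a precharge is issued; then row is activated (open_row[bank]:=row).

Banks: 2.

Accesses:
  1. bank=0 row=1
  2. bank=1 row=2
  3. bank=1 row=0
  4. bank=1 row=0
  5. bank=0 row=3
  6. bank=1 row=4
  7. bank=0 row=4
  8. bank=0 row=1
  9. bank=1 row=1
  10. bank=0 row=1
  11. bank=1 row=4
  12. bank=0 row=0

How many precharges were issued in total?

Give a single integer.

Acc 1: bank0 row1 -> MISS (open row1); precharges=0
Acc 2: bank1 row2 -> MISS (open row2); precharges=0
Acc 3: bank1 row0 -> MISS (open row0); precharges=1
Acc 4: bank1 row0 -> HIT
Acc 5: bank0 row3 -> MISS (open row3); precharges=2
Acc 6: bank1 row4 -> MISS (open row4); precharges=3
Acc 7: bank0 row4 -> MISS (open row4); precharges=4
Acc 8: bank0 row1 -> MISS (open row1); precharges=5
Acc 9: bank1 row1 -> MISS (open row1); precharges=6
Acc 10: bank0 row1 -> HIT
Acc 11: bank1 row4 -> MISS (open row4); precharges=7
Acc 12: bank0 row0 -> MISS (open row0); precharges=8

Answer: 8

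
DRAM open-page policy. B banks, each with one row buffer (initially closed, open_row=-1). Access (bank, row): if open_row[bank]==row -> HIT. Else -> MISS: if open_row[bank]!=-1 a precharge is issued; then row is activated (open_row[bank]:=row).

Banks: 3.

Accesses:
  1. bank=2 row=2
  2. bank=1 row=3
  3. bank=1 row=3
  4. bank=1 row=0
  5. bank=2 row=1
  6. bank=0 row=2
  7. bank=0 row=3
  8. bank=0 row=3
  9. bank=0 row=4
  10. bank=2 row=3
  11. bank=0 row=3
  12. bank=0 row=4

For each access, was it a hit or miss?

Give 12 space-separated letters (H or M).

Answer: M M H M M M M H M M M M

Derivation:
Acc 1: bank2 row2 -> MISS (open row2); precharges=0
Acc 2: bank1 row3 -> MISS (open row3); precharges=0
Acc 3: bank1 row3 -> HIT
Acc 4: bank1 row0 -> MISS (open row0); precharges=1
Acc 5: bank2 row1 -> MISS (open row1); precharges=2
Acc 6: bank0 row2 -> MISS (open row2); precharges=2
Acc 7: bank0 row3 -> MISS (open row3); precharges=3
Acc 8: bank0 row3 -> HIT
Acc 9: bank0 row4 -> MISS (open row4); precharges=4
Acc 10: bank2 row3 -> MISS (open row3); precharges=5
Acc 11: bank0 row3 -> MISS (open row3); precharges=6
Acc 12: bank0 row4 -> MISS (open row4); precharges=7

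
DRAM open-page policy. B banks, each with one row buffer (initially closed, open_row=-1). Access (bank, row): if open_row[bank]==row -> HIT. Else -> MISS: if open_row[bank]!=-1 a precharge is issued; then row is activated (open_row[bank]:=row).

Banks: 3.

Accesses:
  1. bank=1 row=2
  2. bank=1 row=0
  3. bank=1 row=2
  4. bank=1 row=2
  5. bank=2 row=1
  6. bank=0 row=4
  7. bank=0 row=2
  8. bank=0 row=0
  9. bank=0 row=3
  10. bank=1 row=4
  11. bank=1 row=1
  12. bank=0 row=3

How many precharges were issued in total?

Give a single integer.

Acc 1: bank1 row2 -> MISS (open row2); precharges=0
Acc 2: bank1 row0 -> MISS (open row0); precharges=1
Acc 3: bank1 row2 -> MISS (open row2); precharges=2
Acc 4: bank1 row2 -> HIT
Acc 5: bank2 row1 -> MISS (open row1); precharges=2
Acc 6: bank0 row4 -> MISS (open row4); precharges=2
Acc 7: bank0 row2 -> MISS (open row2); precharges=3
Acc 8: bank0 row0 -> MISS (open row0); precharges=4
Acc 9: bank0 row3 -> MISS (open row3); precharges=5
Acc 10: bank1 row4 -> MISS (open row4); precharges=6
Acc 11: bank1 row1 -> MISS (open row1); precharges=7
Acc 12: bank0 row3 -> HIT

Answer: 7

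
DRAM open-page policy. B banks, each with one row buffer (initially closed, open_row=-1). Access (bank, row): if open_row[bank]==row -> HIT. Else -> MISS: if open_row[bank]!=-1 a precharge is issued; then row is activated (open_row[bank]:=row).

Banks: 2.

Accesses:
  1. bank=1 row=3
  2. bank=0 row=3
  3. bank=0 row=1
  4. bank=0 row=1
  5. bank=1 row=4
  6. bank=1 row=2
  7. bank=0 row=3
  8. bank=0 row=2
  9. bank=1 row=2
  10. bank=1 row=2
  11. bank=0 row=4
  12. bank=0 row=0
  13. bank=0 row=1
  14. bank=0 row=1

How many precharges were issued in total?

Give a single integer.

Acc 1: bank1 row3 -> MISS (open row3); precharges=0
Acc 2: bank0 row3 -> MISS (open row3); precharges=0
Acc 3: bank0 row1 -> MISS (open row1); precharges=1
Acc 4: bank0 row1 -> HIT
Acc 5: bank1 row4 -> MISS (open row4); precharges=2
Acc 6: bank1 row2 -> MISS (open row2); precharges=3
Acc 7: bank0 row3 -> MISS (open row3); precharges=4
Acc 8: bank0 row2 -> MISS (open row2); precharges=5
Acc 9: bank1 row2 -> HIT
Acc 10: bank1 row2 -> HIT
Acc 11: bank0 row4 -> MISS (open row4); precharges=6
Acc 12: bank0 row0 -> MISS (open row0); precharges=7
Acc 13: bank0 row1 -> MISS (open row1); precharges=8
Acc 14: bank0 row1 -> HIT

Answer: 8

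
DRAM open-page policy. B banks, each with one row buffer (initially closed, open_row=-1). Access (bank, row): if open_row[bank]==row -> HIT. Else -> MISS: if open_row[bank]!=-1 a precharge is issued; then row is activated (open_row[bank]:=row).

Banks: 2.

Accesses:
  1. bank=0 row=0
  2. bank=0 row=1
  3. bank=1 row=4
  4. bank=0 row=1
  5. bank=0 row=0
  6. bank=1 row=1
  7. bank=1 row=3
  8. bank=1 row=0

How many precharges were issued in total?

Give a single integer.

Acc 1: bank0 row0 -> MISS (open row0); precharges=0
Acc 2: bank0 row1 -> MISS (open row1); precharges=1
Acc 3: bank1 row4 -> MISS (open row4); precharges=1
Acc 4: bank0 row1 -> HIT
Acc 5: bank0 row0 -> MISS (open row0); precharges=2
Acc 6: bank1 row1 -> MISS (open row1); precharges=3
Acc 7: bank1 row3 -> MISS (open row3); precharges=4
Acc 8: bank1 row0 -> MISS (open row0); precharges=5

Answer: 5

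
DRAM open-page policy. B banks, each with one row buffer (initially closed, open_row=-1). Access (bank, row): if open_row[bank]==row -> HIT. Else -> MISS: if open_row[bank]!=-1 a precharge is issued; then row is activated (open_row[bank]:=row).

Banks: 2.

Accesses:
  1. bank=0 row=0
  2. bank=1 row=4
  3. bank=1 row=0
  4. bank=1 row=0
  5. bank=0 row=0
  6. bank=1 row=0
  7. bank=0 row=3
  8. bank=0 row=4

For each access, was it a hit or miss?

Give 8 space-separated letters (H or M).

Answer: M M M H H H M M

Derivation:
Acc 1: bank0 row0 -> MISS (open row0); precharges=0
Acc 2: bank1 row4 -> MISS (open row4); precharges=0
Acc 3: bank1 row0 -> MISS (open row0); precharges=1
Acc 4: bank1 row0 -> HIT
Acc 5: bank0 row0 -> HIT
Acc 6: bank1 row0 -> HIT
Acc 7: bank0 row3 -> MISS (open row3); precharges=2
Acc 8: bank0 row4 -> MISS (open row4); precharges=3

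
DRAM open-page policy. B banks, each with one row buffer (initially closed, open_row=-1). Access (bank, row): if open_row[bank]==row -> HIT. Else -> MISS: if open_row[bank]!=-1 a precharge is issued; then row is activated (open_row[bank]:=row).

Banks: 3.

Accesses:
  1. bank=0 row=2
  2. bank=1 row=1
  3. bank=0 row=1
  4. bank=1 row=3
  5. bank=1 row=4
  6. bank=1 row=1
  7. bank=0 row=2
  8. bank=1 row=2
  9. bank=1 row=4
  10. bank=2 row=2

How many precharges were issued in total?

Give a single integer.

Acc 1: bank0 row2 -> MISS (open row2); precharges=0
Acc 2: bank1 row1 -> MISS (open row1); precharges=0
Acc 3: bank0 row1 -> MISS (open row1); precharges=1
Acc 4: bank1 row3 -> MISS (open row3); precharges=2
Acc 5: bank1 row4 -> MISS (open row4); precharges=3
Acc 6: bank1 row1 -> MISS (open row1); precharges=4
Acc 7: bank0 row2 -> MISS (open row2); precharges=5
Acc 8: bank1 row2 -> MISS (open row2); precharges=6
Acc 9: bank1 row4 -> MISS (open row4); precharges=7
Acc 10: bank2 row2 -> MISS (open row2); precharges=7

Answer: 7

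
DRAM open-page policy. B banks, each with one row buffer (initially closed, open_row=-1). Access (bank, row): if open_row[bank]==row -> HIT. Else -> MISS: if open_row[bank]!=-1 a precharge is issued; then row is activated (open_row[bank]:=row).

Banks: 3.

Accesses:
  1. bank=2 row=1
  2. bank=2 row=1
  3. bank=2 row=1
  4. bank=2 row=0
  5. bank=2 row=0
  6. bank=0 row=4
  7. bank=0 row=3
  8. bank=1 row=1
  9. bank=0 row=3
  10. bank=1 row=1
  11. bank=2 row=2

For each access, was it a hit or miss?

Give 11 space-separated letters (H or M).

Answer: M H H M H M M M H H M

Derivation:
Acc 1: bank2 row1 -> MISS (open row1); precharges=0
Acc 2: bank2 row1 -> HIT
Acc 3: bank2 row1 -> HIT
Acc 4: bank2 row0 -> MISS (open row0); precharges=1
Acc 5: bank2 row0 -> HIT
Acc 6: bank0 row4 -> MISS (open row4); precharges=1
Acc 7: bank0 row3 -> MISS (open row3); precharges=2
Acc 8: bank1 row1 -> MISS (open row1); precharges=2
Acc 9: bank0 row3 -> HIT
Acc 10: bank1 row1 -> HIT
Acc 11: bank2 row2 -> MISS (open row2); precharges=3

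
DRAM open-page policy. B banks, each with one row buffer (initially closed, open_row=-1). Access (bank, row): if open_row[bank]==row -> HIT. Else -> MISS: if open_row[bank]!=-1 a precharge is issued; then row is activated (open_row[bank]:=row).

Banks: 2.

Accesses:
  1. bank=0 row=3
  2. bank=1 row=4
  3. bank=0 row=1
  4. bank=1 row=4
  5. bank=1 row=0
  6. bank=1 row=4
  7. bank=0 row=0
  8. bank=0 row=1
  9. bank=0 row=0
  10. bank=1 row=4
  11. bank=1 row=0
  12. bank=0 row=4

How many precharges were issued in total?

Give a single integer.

Answer: 8

Derivation:
Acc 1: bank0 row3 -> MISS (open row3); precharges=0
Acc 2: bank1 row4 -> MISS (open row4); precharges=0
Acc 3: bank0 row1 -> MISS (open row1); precharges=1
Acc 4: bank1 row4 -> HIT
Acc 5: bank1 row0 -> MISS (open row0); precharges=2
Acc 6: bank1 row4 -> MISS (open row4); precharges=3
Acc 7: bank0 row0 -> MISS (open row0); precharges=4
Acc 8: bank0 row1 -> MISS (open row1); precharges=5
Acc 9: bank0 row0 -> MISS (open row0); precharges=6
Acc 10: bank1 row4 -> HIT
Acc 11: bank1 row0 -> MISS (open row0); precharges=7
Acc 12: bank0 row4 -> MISS (open row4); precharges=8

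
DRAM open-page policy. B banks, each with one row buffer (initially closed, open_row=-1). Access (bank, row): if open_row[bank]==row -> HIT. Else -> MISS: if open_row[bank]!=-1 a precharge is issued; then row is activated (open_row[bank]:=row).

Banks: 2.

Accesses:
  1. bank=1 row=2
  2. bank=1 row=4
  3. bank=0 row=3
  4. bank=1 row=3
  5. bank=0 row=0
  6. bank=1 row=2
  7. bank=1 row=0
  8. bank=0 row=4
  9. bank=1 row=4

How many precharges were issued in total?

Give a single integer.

Answer: 7

Derivation:
Acc 1: bank1 row2 -> MISS (open row2); precharges=0
Acc 2: bank1 row4 -> MISS (open row4); precharges=1
Acc 3: bank0 row3 -> MISS (open row3); precharges=1
Acc 4: bank1 row3 -> MISS (open row3); precharges=2
Acc 5: bank0 row0 -> MISS (open row0); precharges=3
Acc 6: bank1 row2 -> MISS (open row2); precharges=4
Acc 7: bank1 row0 -> MISS (open row0); precharges=5
Acc 8: bank0 row4 -> MISS (open row4); precharges=6
Acc 9: bank1 row4 -> MISS (open row4); precharges=7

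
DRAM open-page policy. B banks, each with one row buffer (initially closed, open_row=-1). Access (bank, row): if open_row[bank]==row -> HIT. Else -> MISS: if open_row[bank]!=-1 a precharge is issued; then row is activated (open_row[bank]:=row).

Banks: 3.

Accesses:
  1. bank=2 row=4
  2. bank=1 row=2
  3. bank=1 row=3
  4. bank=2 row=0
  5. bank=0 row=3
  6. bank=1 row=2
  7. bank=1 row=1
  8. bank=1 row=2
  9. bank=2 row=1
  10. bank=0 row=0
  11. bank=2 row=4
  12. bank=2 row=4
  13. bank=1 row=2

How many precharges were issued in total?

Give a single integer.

Answer: 8

Derivation:
Acc 1: bank2 row4 -> MISS (open row4); precharges=0
Acc 2: bank1 row2 -> MISS (open row2); precharges=0
Acc 3: bank1 row3 -> MISS (open row3); precharges=1
Acc 4: bank2 row0 -> MISS (open row0); precharges=2
Acc 5: bank0 row3 -> MISS (open row3); precharges=2
Acc 6: bank1 row2 -> MISS (open row2); precharges=3
Acc 7: bank1 row1 -> MISS (open row1); precharges=4
Acc 8: bank1 row2 -> MISS (open row2); precharges=5
Acc 9: bank2 row1 -> MISS (open row1); precharges=6
Acc 10: bank0 row0 -> MISS (open row0); precharges=7
Acc 11: bank2 row4 -> MISS (open row4); precharges=8
Acc 12: bank2 row4 -> HIT
Acc 13: bank1 row2 -> HIT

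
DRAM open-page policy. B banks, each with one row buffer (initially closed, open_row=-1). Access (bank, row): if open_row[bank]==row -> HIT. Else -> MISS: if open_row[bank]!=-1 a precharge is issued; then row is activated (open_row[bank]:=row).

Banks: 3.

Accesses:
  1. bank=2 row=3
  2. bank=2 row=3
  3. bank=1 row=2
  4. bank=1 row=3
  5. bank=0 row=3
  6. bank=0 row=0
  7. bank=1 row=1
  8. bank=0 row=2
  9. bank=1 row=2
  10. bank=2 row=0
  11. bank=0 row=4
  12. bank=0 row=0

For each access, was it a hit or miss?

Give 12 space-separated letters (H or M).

Acc 1: bank2 row3 -> MISS (open row3); precharges=0
Acc 2: bank2 row3 -> HIT
Acc 3: bank1 row2 -> MISS (open row2); precharges=0
Acc 4: bank1 row3 -> MISS (open row3); precharges=1
Acc 5: bank0 row3 -> MISS (open row3); precharges=1
Acc 6: bank0 row0 -> MISS (open row0); precharges=2
Acc 7: bank1 row1 -> MISS (open row1); precharges=3
Acc 8: bank0 row2 -> MISS (open row2); precharges=4
Acc 9: bank1 row2 -> MISS (open row2); precharges=5
Acc 10: bank2 row0 -> MISS (open row0); precharges=6
Acc 11: bank0 row4 -> MISS (open row4); precharges=7
Acc 12: bank0 row0 -> MISS (open row0); precharges=8

Answer: M H M M M M M M M M M M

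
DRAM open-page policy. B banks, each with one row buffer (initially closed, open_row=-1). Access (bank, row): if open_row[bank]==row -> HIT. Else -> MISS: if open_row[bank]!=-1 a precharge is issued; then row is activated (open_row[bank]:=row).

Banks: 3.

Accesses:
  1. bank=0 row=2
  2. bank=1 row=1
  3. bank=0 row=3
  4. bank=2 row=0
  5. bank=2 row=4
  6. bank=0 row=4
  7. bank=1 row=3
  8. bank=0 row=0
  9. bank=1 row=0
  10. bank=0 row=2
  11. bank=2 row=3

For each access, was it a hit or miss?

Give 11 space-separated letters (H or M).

Acc 1: bank0 row2 -> MISS (open row2); precharges=0
Acc 2: bank1 row1 -> MISS (open row1); precharges=0
Acc 3: bank0 row3 -> MISS (open row3); precharges=1
Acc 4: bank2 row0 -> MISS (open row0); precharges=1
Acc 5: bank2 row4 -> MISS (open row4); precharges=2
Acc 6: bank0 row4 -> MISS (open row4); precharges=3
Acc 7: bank1 row3 -> MISS (open row3); precharges=4
Acc 8: bank0 row0 -> MISS (open row0); precharges=5
Acc 9: bank1 row0 -> MISS (open row0); precharges=6
Acc 10: bank0 row2 -> MISS (open row2); precharges=7
Acc 11: bank2 row3 -> MISS (open row3); precharges=8

Answer: M M M M M M M M M M M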